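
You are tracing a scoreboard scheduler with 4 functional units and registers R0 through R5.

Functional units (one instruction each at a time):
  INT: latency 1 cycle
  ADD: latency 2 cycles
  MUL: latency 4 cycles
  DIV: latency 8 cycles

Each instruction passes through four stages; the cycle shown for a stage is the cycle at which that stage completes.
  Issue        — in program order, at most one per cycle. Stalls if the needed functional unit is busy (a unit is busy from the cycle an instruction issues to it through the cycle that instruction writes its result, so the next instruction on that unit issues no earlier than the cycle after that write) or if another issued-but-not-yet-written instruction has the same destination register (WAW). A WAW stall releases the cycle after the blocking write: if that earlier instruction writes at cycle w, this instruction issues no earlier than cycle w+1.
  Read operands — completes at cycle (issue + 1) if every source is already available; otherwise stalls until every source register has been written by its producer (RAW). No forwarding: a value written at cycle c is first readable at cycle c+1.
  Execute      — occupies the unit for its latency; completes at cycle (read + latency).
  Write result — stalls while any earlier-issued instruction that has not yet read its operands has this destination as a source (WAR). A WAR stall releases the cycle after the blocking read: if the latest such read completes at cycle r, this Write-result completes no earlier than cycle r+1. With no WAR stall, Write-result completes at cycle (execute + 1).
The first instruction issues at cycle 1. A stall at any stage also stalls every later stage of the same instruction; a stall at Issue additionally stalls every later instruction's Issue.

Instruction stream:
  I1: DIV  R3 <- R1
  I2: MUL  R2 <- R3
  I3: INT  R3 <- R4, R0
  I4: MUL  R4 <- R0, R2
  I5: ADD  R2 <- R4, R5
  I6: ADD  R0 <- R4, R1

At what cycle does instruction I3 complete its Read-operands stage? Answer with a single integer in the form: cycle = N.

cycle = 13

[1] I1 issues→DIV
[2] I1 reads; I2 issues→MUL
[10] I1 exec-done
[11] I1 writes R3
[12] I2 reads; I3 issues→INT
[13] I3 reads
[14] I3 exec-done
[15] I3 writes R3
[16] I2 exec-done
[17] I2 writes R2
[18] I4 issues→MUL
[19] I4 reads; I5 issues→ADD
[23] I4 exec-done
[24] I4 writes R4
[25] I5 reads
[27] I5 exec-done
[28] I5 writes R2
[29] I6 issues→ADD
[30] I6 reads
[32] I6 exec-done
[33] I6 writes R0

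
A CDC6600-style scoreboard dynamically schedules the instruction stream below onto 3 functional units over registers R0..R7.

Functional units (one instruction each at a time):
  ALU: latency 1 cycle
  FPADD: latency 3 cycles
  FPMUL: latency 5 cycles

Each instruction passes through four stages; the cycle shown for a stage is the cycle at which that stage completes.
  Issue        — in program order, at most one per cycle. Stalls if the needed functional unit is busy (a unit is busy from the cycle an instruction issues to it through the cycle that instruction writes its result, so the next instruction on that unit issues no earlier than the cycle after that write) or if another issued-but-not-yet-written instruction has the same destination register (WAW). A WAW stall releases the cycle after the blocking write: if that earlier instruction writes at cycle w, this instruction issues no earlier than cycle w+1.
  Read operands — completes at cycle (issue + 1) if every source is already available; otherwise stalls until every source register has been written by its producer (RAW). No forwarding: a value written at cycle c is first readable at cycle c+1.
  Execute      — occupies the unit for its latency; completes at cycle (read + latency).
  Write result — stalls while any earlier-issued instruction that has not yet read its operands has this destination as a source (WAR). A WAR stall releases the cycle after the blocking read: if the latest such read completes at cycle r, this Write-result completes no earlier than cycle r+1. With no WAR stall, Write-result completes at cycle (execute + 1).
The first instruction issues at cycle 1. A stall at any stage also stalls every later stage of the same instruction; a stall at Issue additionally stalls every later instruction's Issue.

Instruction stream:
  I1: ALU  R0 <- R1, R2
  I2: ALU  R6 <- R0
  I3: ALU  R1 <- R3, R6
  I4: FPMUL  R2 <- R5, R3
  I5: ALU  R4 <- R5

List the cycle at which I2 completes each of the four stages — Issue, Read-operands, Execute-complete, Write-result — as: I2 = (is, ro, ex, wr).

[1] issue I1 (ALU)
[2] I1 read-ops
[3] I1 finished on ALU
[4] I1→R0
[5] issue I2 (ALU)
[6] I2 read-ops
[7] I2 finished on ALU
[8] I2→R6
[9] issue I3 (ALU)
[10] I3 read-ops, issue I4 (FPMUL)
[11] I3 finished on ALU, I4 read-ops
[12] I3→R1
[13] issue I5 (ALU)
[14] I5 read-ops
[15] I5 finished on ALU
[16] I4 finished on FPMUL, I5→R4
[17] I4→R2

I2 = (5, 6, 7, 8)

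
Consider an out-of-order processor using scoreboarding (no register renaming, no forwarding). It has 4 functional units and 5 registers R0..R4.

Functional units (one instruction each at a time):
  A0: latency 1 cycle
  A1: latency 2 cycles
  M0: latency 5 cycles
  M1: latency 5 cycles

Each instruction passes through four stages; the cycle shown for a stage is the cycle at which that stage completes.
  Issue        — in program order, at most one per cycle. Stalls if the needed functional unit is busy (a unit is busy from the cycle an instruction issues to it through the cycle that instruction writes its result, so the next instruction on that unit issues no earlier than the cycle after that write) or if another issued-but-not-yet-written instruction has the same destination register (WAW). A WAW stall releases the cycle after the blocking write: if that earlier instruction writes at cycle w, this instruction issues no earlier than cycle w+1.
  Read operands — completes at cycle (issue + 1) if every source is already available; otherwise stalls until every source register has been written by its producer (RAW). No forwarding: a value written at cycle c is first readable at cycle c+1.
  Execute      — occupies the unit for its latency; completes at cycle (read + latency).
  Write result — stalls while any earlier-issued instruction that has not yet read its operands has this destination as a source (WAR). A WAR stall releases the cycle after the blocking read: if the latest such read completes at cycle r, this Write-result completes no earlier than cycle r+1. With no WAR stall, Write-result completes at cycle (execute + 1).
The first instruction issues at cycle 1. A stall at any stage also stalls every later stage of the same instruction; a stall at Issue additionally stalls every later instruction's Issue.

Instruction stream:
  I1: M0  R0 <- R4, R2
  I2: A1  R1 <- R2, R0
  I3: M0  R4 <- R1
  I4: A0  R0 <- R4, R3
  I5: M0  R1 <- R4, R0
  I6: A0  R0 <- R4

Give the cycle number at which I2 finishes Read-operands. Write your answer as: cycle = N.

cycle = 9

I1 -> (1, 2, 7, 8)
I2 -> (2, 9, 11, 12)  // RAW R0: wait I1 write@8
I3 -> (9, 13, 18, 19)  // struct: M0 busy until I1 writes@8, RAW R1: wait I2 write@12
I4 -> (10, 20, 21, 22)  // RAW R4: wait I3 write@19
I5 -> (20, 23, 28, 29)  // struct: M0 busy until I3 writes@19, RAW R0: wait I4 write@22
I6 -> (23, 24, 25, 26)  // struct: A0 busy until I4 writes@22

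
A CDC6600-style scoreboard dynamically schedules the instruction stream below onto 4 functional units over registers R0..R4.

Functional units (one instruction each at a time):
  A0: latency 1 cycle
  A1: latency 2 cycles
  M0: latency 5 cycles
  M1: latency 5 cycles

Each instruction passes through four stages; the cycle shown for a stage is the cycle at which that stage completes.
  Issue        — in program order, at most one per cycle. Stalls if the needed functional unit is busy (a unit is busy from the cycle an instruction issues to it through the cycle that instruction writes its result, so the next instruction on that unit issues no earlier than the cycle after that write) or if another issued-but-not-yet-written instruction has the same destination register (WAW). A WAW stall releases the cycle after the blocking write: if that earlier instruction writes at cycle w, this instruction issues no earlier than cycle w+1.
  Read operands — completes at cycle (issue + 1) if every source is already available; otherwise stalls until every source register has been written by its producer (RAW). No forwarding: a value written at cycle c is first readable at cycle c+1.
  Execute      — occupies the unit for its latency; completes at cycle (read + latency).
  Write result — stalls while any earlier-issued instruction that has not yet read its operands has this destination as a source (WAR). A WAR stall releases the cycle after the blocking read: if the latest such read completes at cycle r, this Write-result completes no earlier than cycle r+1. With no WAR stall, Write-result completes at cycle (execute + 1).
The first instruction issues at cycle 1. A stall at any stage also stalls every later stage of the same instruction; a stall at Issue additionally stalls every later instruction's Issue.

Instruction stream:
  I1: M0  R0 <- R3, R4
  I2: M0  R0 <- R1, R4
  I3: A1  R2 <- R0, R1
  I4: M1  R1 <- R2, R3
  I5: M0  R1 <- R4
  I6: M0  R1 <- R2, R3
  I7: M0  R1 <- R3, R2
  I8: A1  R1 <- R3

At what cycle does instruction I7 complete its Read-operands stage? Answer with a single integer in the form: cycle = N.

cycle = 45

t=1  I1 issues→M0
t=2  I1 reads
t=7  I1 exec-done
t=8  I1 writes R0
t=9  I2 issues→M0
t=10  I2 reads · I3 issues→A1
t=11  I4 issues→M1
t=15  I2 exec-done
t=16  I2 writes R0
t=17  I3 reads
t=19  I3 exec-done
t=20  I3 writes R2
t=21  I4 reads
t=26  I4 exec-done
t=27  I4 writes R1
t=28  I5 issues→M0
t=29  I5 reads
t=34  I5 exec-done
t=35  I5 writes R1
t=36  I6 issues→M0
t=37  I6 reads
t=42  I6 exec-done
t=43  I6 writes R1
t=44  I7 issues→M0
t=45  I7 reads
t=50  I7 exec-done
t=51  I7 writes R1
t=52  I8 issues→A1
t=53  I8 reads
t=55  I8 exec-done
t=56  I8 writes R1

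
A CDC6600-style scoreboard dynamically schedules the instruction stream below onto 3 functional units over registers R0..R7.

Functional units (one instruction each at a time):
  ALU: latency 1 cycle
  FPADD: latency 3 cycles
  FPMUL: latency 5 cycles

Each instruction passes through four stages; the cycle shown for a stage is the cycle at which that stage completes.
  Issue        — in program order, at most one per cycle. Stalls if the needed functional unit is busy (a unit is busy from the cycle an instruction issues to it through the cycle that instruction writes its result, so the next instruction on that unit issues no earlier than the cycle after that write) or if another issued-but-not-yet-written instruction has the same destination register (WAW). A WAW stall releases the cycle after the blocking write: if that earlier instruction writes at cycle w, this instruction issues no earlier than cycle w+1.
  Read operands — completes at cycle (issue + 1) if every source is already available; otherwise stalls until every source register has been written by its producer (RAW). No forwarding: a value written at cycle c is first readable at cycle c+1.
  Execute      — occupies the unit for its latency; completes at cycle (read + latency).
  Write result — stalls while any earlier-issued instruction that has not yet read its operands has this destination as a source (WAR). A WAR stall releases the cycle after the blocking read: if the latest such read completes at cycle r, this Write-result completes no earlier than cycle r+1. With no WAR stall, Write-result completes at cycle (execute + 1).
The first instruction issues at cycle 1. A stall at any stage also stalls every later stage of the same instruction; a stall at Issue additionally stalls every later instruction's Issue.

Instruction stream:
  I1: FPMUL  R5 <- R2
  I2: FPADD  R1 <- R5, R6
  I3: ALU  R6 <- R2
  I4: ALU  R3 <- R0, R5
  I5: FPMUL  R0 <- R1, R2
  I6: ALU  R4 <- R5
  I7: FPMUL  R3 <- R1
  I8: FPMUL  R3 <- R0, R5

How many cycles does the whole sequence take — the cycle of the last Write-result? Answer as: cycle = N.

cycle = 36

c1: I1→FPMUL
c2: I1 RO; I2→FPADD
c3: I3→ALU
c4: I3 RO
c5: I3 EX
c7: I1 EX
c8: I1 WR R5
c9: I2 RO
c10: I3 WR R6
c11: I4→ALU
c12: I2 EX; I4 RO; I5→FPMUL
c13: I2 WR R1; I4 EX
c14: I4 WR R3; I5 RO
c15: I6→ALU
c16: I6 RO
c17: I6 EX
c18: I6 WR R4
c19: I5 EX
c20: I5 WR R0
c21: I7→FPMUL
c22: I7 RO
c27: I7 EX
c28: I7 WR R3
c29: I8→FPMUL
c30: I8 RO
c35: I8 EX
c36: I8 WR R3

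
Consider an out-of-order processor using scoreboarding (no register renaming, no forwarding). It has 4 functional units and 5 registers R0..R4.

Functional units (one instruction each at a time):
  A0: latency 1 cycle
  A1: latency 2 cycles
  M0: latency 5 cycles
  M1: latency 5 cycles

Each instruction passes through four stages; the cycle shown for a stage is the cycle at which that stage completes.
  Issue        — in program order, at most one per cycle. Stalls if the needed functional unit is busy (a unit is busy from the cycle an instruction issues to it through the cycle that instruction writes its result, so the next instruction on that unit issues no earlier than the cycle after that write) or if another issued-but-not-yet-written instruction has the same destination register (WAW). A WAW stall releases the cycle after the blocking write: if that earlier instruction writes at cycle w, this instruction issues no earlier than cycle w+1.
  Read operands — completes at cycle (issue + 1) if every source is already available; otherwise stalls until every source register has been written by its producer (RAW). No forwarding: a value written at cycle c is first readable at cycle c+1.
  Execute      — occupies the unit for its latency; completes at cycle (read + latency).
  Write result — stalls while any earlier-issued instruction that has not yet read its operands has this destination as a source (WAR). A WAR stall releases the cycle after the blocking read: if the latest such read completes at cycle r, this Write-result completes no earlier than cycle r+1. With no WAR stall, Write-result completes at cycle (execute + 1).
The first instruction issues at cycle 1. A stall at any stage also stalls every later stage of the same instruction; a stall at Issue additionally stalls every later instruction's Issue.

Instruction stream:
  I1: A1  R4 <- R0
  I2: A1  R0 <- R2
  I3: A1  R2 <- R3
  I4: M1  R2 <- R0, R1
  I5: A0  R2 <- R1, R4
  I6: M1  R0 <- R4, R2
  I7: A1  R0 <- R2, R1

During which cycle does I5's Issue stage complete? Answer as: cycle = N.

t=1  I1 dispatched to A1
t=2  I1 operands ready
t=4  I1 complete
t=5  R4←I1
t=6  I2 dispatched to A1
t=7  I2 operands ready
t=9  I2 complete
t=10  R0←I2
t=11  I3 dispatched to A1
t=12  I3 operands ready
t=14  I3 complete
t=15  R2←I3
t=16  I4 dispatched to M1
t=17  I4 operands ready
t=22  I4 complete
t=23  R2←I4
t=24  I5 dispatched to A0
t=25  I5 operands ready · I6 dispatched to M1
t=26  I5 complete
t=27  R2←I5
t=28  I6 operands ready
t=33  I6 complete
t=34  R0←I6
t=35  I7 dispatched to A1
t=36  I7 operands ready
t=38  I7 complete
t=39  R0←I7

cycle = 24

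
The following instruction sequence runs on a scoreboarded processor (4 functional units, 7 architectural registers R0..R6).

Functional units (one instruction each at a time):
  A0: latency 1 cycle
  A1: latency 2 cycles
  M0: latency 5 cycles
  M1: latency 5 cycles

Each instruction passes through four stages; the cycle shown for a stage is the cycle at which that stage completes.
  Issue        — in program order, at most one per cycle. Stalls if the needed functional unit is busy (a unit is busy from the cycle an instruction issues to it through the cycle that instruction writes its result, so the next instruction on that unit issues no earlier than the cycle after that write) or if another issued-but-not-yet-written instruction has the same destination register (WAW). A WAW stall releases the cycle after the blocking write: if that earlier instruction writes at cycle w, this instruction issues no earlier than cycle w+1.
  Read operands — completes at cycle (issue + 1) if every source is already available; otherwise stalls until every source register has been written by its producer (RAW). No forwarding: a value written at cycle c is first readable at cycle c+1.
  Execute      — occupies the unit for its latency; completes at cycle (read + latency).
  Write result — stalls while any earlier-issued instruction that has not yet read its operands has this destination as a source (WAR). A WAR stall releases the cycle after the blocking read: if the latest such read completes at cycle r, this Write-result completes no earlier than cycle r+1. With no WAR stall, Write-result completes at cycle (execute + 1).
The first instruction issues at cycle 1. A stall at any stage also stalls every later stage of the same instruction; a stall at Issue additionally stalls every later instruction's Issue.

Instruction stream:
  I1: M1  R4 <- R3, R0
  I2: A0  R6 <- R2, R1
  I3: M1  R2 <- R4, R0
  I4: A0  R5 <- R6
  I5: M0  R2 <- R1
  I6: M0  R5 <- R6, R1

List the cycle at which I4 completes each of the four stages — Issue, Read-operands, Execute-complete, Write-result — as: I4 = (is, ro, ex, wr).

I4 = (10, 11, 12, 13)

1) issue 1, read 2, done 7, write 8
2) issue 2, read 3, done 4, write 5
3) issue 9, read 10, done 15, write 16  <struct: M1 busy until I1 writes@8>
4) issue 10, read 11, done 12, write 13
5) issue 17, read 18, done 23, write 24  <WAW R2: wait I3 write@16>
6) issue 25, read 26, done 31, write 32  <struct: M0 busy until I5 writes@24>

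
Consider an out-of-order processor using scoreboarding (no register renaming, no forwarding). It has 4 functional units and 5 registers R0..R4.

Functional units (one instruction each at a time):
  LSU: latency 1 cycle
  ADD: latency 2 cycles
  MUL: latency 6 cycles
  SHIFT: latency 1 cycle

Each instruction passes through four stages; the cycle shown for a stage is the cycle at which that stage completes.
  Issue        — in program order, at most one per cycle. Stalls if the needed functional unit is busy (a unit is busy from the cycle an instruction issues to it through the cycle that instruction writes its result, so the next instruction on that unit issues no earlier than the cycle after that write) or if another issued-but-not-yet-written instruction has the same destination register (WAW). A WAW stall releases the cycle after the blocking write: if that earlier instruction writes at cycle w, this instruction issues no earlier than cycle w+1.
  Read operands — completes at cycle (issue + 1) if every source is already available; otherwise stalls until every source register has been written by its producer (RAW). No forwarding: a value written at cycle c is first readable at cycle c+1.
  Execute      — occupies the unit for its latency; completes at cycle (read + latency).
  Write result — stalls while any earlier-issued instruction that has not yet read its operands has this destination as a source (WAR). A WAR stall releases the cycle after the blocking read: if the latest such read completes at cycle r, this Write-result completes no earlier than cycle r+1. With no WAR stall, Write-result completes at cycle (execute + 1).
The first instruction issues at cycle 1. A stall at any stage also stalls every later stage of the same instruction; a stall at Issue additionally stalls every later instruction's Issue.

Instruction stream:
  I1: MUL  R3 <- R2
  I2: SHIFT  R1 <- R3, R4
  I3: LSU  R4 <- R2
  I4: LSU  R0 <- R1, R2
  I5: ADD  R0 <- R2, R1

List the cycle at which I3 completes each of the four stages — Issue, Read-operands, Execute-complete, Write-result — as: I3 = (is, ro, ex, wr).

c1: I1→MUL
c2: I1 RO, I2→SHIFT
c3: I3→LSU
c4: I3 RO
c5: I3 EX
c8: I1 EX
c9: I1 WR R3
c10: I2 RO
c11: I2 EX, I3 WR R4
c12: I2 WR R1, I4→LSU
c13: I4 RO
c14: I4 EX
c15: I4 WR R0
c16: I5→ADD
c17: I5 RO
c19: I5 EX
c20: I5 WR R0

I3 = (3, 4, 5, 11)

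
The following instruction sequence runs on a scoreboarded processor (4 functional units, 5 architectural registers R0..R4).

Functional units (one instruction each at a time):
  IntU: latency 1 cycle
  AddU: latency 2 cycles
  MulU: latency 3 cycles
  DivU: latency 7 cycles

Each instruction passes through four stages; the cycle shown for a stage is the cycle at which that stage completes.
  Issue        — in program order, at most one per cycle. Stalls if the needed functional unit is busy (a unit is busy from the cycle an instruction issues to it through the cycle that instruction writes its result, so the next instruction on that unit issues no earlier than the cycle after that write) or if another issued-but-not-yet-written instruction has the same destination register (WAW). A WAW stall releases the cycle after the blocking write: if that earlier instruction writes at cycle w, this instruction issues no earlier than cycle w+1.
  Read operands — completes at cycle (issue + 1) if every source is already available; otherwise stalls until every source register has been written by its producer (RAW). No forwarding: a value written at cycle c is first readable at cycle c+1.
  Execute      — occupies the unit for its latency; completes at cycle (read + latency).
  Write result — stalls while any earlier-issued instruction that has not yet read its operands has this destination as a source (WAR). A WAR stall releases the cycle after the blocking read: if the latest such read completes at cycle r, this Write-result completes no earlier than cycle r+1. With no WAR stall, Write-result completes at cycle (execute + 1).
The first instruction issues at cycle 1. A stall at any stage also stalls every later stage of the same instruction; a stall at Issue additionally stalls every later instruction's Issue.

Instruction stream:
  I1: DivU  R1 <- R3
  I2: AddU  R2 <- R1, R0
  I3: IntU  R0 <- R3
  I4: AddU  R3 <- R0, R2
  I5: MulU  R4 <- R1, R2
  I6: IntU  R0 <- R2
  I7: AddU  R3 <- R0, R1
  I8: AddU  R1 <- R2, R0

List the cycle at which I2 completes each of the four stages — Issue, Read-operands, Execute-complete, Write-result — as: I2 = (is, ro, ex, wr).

  I1 | 1 | 2 | 9 | 10
  I2 | 2 | 11 | 13 | 14   RAW R1: wait I1 write@10
  I3 | 3 | 4 | 5 | 12   WAR R0: wait I2 read@11
  I4 | 15 | 16 | 18 | 19   struct: AddU busy until I2 writes@14
  I5 | 16 | 17 | 20 | 21
  I6 | 17 | 18 | 19 | 20
  I7 | 20 | 21 | 23 | 24   struct: AddU busy until I4 writes@19
  I8 | 25 | 26 | 28 | 29   struct: AddU busy until I7 writes@24

I2 = (2, 11, 13, 14)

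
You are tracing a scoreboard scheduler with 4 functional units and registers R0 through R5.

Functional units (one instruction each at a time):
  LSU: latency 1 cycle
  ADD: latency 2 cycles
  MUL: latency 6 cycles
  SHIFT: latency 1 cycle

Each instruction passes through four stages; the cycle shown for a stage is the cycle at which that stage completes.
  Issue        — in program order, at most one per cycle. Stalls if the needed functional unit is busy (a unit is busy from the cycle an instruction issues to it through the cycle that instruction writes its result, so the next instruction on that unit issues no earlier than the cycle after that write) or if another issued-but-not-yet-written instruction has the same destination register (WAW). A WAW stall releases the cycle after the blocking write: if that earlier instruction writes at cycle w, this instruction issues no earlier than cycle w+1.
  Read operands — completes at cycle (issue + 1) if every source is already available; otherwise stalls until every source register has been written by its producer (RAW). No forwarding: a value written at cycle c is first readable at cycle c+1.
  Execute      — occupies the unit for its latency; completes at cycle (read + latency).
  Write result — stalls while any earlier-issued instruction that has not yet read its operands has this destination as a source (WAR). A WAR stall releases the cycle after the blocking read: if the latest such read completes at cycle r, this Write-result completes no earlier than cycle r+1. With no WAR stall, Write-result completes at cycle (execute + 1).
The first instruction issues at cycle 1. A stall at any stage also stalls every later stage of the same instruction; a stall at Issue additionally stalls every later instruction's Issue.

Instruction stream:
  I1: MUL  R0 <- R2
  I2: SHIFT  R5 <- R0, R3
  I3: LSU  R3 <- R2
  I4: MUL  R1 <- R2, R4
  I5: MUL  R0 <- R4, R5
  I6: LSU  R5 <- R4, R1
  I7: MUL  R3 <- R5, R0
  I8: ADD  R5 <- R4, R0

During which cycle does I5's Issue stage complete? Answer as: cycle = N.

cycle = 19

I1 -> (1, 2, 8, 9)
I2 -> (2, 10, 11, 12)  // RAW R0: wait I1 write@9
I3 -> (3, 4, 5, 11)  // WAR R3: wait I2 read@10
I4 -> (10, 11, 17, 18)  // struct: MUL busy until I1 writes@9
I5 -> (19, 20, 26, 27)  // struct: MUL busy until I4 writes@18
I6 -> (20, 21, 22, 23)
I7 -> (28, 29, 35, 36)  // struct: MUL busy until I5 writes@27
I8 -> (29, 30, 32, 33)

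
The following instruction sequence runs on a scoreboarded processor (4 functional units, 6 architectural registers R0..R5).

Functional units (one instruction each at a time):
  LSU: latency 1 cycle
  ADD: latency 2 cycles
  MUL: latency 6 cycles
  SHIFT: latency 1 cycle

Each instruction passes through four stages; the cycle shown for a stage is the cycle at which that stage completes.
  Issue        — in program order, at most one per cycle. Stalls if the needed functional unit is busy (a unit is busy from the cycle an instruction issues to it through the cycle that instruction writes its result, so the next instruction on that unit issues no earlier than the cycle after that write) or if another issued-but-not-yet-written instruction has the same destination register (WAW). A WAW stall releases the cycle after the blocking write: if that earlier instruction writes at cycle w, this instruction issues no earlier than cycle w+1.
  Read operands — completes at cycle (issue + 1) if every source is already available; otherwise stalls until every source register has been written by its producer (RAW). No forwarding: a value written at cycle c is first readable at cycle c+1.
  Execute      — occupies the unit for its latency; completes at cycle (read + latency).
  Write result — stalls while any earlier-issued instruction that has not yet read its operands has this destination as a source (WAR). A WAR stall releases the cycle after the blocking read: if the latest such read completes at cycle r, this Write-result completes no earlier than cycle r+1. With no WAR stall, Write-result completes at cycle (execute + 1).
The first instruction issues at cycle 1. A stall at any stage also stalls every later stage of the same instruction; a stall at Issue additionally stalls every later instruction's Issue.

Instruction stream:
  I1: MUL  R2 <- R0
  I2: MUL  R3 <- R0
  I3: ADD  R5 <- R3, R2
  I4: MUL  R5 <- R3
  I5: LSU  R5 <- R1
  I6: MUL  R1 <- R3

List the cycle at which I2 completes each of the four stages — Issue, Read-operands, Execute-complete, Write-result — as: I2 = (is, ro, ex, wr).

I2 = (10, 11, 17, 18)

c1: I1 issues→MUL
c2: I1 reads
c8: I1 exec-done
c9: I1 writes R2
c10: I2 issues→MUL
c11: I2 reads, I3 issues→ADD
c17: I2 exec-done
c18: I2 writes R3
c19: I3 reads
c21: I3 exec-done
c22: I3 writes R5
c23: I4 issues→MUL
c24: I4 reads
c30: I4 exec-done
c31: I4 writes R5
c32: I5 issues→LSU
c33: I5 reads, I6 issues→MUL
c34: I5 exec-done, I6 reads
c35: I5 writes R5
c40: I6 exec-done
c41: I6 writes R1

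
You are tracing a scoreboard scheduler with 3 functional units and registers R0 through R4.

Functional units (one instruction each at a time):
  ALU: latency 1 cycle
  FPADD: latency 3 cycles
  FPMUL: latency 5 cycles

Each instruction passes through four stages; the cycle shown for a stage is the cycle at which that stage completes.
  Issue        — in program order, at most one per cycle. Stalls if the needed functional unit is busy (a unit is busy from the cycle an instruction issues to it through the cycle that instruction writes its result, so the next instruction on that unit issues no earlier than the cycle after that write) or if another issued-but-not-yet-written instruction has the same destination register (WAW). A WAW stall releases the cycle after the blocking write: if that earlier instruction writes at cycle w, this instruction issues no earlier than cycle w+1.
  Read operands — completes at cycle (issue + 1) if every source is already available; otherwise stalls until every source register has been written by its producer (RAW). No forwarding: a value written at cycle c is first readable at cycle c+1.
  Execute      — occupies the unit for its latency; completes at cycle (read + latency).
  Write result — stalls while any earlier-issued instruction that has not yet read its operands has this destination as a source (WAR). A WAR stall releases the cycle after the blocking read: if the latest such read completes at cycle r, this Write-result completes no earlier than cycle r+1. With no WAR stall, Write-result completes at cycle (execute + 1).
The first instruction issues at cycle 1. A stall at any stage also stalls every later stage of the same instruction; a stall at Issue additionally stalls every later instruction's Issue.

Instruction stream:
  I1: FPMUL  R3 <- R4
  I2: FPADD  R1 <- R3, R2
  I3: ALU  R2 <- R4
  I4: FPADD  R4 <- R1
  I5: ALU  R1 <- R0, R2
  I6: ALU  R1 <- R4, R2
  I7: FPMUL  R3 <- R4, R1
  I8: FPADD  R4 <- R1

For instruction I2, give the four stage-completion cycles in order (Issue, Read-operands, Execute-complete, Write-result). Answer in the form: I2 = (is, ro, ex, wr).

[1] I1 issues→FPMUL
[2] I1 reads · I2 issues→FPADD
[3] I3 issues→ALU
[4] I3 reads
[5] I3 exec-done
[7] I1 exec-done
[8] I1 writes R3
[9] I2 reads
[10] I3 writes R2
[12] I2 exec-done
[13] I2 writes R1
[14] I4 issues→FPADD
[15] I4 reads · I5 issues→ALU
[16] I5 reads
[17] I5 exec-done
[18] I4 exec-done · I5 writes R1
[19] I4 writes R4 · I6 issues→ALU
[20] I6 reads · I7 issues→FPMUL
[21] I6 exec-done · I8 issues→FPADD
[22] I6 writes R1
[23] I7 reads · I8 reads
[26] I8 exec-done
[27] I8 writes R4
[28] I7 exec-done
[29] I7 writes R3

I2 = (2, 9, 12, 13)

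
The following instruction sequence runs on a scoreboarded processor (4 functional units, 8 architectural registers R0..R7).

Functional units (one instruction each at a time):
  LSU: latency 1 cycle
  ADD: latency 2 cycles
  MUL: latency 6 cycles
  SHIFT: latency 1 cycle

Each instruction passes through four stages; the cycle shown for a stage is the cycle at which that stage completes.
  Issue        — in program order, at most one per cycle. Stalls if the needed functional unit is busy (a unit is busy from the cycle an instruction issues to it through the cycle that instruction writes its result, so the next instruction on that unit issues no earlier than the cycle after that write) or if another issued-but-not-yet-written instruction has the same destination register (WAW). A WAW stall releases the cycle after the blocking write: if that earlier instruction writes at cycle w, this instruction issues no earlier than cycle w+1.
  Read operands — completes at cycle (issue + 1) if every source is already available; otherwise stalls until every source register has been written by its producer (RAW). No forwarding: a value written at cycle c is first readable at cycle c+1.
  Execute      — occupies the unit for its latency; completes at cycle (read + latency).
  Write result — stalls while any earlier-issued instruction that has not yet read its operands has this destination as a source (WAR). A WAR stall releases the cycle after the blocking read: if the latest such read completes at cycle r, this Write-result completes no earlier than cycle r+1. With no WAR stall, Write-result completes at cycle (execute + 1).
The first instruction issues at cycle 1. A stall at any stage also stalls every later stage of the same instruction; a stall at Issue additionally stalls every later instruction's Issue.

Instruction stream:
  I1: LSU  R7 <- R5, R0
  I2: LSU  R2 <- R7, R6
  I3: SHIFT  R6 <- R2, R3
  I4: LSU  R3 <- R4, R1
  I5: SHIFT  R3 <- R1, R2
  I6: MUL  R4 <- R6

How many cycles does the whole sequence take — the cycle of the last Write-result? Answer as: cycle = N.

cycle = 22

1) issue 1, read 2, done 3, write 4
2) issue 5, read 6, done 7, write 8  <struct: LSU busy until I1 writes@4>
3) issue 6, read 9, done 10, write 11  <RAW R2: wait I2 write@8>
4) issue 9, read 10, done 11, write 12  <struct: LSU busy until I2 writes@8>
5) issue 13, read 14, done 15, write 16  <WAW R3: wait I4 write@12>
6) issue 14, read 15, done 21, write 22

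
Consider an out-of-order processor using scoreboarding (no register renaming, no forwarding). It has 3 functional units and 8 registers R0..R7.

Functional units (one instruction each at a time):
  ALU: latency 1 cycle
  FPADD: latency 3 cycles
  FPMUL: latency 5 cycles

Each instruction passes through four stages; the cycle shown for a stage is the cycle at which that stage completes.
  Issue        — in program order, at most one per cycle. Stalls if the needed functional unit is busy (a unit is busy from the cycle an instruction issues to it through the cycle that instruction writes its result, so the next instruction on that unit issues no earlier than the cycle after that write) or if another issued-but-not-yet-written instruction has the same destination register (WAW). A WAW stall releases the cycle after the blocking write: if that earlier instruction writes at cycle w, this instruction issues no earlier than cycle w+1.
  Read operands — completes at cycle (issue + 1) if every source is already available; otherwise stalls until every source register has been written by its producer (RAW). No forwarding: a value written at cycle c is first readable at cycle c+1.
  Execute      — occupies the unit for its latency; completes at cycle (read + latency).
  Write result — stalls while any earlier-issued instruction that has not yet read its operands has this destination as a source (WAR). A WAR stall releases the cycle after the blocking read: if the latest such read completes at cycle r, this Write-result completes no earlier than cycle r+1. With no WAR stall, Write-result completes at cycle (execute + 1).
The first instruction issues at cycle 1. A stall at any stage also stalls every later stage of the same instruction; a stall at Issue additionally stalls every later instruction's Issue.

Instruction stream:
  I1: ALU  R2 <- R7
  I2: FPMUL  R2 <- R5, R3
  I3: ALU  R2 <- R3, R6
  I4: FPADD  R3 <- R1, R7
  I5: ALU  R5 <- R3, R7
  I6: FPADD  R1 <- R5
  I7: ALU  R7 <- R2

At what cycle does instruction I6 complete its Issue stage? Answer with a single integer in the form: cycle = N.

cycle = 20

c1: I1 dispatched to ALU
c2: I1 operands ready
c3: I1 complete
c4: R2←I1
c5: I2 dispatched to FPMUL
c6: I2 operands ready
c11: I2 complete
c12: R2←I2
c13: I3 dispatched to ALU
c14: I3 operands ready, I4 dispatched to FPADD
c15: I3 complete, I4 operands ready
c16: R2←I3
c17: I5 dispatched to ALU
c18: I4 complete
c19: R3←I4
c20: I5 operands ready, I6 dispatched to FPADD
c21: I5 complete
c22: R5←I5
c23: I6 operands ready, I7 dispatched to ALU
c24: I7 operands ready
c25: I7 complete
c26: I6 complete, R7←I7
c27: R1←I6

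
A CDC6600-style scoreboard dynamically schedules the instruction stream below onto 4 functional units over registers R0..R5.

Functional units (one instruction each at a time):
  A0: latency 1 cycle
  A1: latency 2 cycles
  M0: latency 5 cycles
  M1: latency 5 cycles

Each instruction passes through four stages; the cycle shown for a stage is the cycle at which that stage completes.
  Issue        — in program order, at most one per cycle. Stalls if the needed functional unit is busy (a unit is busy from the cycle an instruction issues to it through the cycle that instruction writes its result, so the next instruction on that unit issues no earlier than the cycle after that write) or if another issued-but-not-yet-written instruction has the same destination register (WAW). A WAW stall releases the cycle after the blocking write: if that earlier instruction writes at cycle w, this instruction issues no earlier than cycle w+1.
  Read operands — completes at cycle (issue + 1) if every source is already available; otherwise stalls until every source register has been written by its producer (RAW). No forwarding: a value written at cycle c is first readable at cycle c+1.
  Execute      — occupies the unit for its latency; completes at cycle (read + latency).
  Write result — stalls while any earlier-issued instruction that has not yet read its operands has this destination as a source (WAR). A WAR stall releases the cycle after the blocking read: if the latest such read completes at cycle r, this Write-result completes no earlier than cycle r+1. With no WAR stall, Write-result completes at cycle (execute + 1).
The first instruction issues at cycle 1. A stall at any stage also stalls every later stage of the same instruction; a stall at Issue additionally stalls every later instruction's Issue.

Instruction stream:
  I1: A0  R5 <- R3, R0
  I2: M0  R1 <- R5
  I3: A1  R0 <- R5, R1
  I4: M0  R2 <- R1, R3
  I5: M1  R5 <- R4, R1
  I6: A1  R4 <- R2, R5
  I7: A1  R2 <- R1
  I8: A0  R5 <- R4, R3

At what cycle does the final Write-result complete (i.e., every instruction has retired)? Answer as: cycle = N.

cycle 1: I1 dispatched to A0
cycle 2: I1 operands ready, I2 dispatched to M0
cycle 3: I1 complete, I3 dispatched to A1
cycle 4: R5←I1
cycle 5: I2 operands ready
cycle 10: I2 complete
cycle 11: R1←I2
cycle 12: I3 operands ready, I4 dispatched to M0
cycle 13: I4 operands ready, I5 dispatched to M1
cycle 14: I3 complete, I5 operands ready
cycle 15: R0←I3
cycle 16: I6 dispatched to A1
cycle 18: I4 complete
cycle 19: R2←I4, I5 complete
cycle 20: R5←I5
cycle 21: I6 operands ready
cycle 23: I6 complete
cycle 24: R4←I6
cycle 25: I7 dispatched to A1
cycle 26: I7 operands ready, I8 dispatched to A0
cycle 27: I8 operands ready
cycle 28: I7 complete, I8 complete
cycle 29: R2←I7, R5←I8

cycle = 29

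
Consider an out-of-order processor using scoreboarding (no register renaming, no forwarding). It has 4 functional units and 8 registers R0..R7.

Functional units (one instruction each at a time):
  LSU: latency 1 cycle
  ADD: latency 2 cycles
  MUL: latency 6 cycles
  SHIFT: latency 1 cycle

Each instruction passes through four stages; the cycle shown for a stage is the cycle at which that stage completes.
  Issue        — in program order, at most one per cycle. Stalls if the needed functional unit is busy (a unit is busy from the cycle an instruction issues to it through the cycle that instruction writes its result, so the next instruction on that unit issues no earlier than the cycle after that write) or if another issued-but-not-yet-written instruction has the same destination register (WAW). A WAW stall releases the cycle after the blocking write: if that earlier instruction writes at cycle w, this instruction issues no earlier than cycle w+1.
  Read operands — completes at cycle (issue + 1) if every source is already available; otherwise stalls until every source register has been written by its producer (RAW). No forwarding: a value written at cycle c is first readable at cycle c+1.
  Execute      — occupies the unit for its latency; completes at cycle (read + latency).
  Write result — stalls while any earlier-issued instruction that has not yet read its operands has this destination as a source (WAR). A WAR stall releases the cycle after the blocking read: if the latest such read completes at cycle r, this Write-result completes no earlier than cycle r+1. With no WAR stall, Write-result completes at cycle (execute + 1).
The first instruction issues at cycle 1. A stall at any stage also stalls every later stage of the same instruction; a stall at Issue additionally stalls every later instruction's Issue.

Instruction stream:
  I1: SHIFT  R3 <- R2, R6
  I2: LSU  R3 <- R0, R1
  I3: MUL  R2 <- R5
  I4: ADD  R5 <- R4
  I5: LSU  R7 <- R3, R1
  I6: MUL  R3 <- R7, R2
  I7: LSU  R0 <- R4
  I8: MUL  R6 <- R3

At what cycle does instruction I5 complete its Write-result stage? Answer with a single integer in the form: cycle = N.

[1] I1→SHIFT
[2] I1 RO
[3] I1 EX
[4] I1 WR R3
[5] I2→LSU
[6] I2 RO | I3→MUL
[7] I2 EX | I3 RO | I4→ADD
[8] I2 WR R3 | I4 RO
[9] I5→LSU
[10] I4 EX | I5 RO
[11] I4 WR R5 | I5 EX
[12] I5 WR R7
[13] I3 EX
[14] I3 WR R2
[15] I6→MUL
[16] I6 RO | I7→LSU
[17] I7 RO
[18] I7 EX
[19] I7 WR R0
[22] I6 EX
[23] I6 WR R3
[24] I8→MUL
[25] I8 RO
[31] I8 EX
[32] I8 WR R6

cycle = 12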